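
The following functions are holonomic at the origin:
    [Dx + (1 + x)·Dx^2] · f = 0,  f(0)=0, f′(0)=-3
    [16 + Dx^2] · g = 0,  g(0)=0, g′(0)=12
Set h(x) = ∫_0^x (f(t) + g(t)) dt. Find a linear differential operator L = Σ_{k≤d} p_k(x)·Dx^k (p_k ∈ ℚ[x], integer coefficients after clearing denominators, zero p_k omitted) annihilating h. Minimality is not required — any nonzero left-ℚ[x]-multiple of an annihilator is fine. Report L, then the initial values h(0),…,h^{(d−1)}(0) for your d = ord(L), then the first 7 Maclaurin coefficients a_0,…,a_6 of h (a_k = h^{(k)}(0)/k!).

f: a_k = 0, -3, 3/2, -1, 3/4, -3/5, 1/2, …
g: a_k = 0, 12, 0, -32, 0, 128/5, 0, …
Weyl lclm of L_f,L_g ⇒ L₀ (ord ≤ 4).
h=∫h₀ ⇒ L = L₀·Dx.
L = (176 + 256·x + 128·x^2)·Dx^2 + (144 + 400·x + 384·x^2 + 128·x^3)·Dx^3 + (11 + 16·x + 8·x^2)·Dx^4 + (9 + 25·x + 24·x^2 + 8·x^3)·Dx^5  (order 5).
h: a_k = 0, 0, 9/2, 1/2, -33/4, 3/20, 25/6, …
ICs: h(0) = 0, h′(0) = 0, h′′(0) = 9, h′′′(0) = 3, h′′′′(0) = -198.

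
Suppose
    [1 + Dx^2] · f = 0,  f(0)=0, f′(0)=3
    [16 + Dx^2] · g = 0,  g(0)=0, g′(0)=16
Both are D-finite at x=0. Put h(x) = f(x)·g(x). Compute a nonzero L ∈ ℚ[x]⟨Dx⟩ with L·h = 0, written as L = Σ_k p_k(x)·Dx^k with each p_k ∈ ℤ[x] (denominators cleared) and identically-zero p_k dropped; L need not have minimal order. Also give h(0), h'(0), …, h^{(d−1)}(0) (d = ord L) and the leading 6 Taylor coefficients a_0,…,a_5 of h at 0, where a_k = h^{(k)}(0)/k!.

L = 225 + 34·Dx^2 + Dx^4  (order 4).
h: a_k = 0, 0, 48, 0, -136, 0, …
ICs: h(0) = 0, h′(0) = 0, h′′(0) = 96, h′′′(0) = 0.

f: a_k = 0, 3, 0, -1/2, 0, 1/40, …
g: a_k = 0, 16, 0, -128/3, 0, 512/15, …
f·g: L₀ = L_f ⊗_s L_g, ord ≤ 2·2.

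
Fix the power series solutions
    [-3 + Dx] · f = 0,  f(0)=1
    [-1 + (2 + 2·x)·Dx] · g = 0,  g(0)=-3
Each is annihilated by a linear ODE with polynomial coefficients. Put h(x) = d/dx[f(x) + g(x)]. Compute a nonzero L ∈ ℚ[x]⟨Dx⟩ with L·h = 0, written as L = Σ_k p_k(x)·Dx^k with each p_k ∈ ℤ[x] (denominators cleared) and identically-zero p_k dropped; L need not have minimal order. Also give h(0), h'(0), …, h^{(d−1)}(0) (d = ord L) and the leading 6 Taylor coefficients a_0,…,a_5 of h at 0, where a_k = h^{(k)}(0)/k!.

L = (-27 - 18·x) + (-33 - 72·x - 36·x^2)·Dx + (14 + 26·x + 12·x^2)·Dx^2  (order 2).
h: a_k = 3/2, 39/4, 207/16, 447/32, 2487/256, 16497/2560, …
ICs: h(0) = 3/2, h′(0) = 39/4.

f: a_k = 1, 3, 9/2, 9/2, 27/8, 81/40, …
g: a_k = -3, -3/2, 3/8, -3/16, 15/128, -21/256, …
h₀=f+g: left-lcm gives L₀, ord ≤ 2.
Differentiate: ansatz ord ≤ ord L₀ ⇒ L.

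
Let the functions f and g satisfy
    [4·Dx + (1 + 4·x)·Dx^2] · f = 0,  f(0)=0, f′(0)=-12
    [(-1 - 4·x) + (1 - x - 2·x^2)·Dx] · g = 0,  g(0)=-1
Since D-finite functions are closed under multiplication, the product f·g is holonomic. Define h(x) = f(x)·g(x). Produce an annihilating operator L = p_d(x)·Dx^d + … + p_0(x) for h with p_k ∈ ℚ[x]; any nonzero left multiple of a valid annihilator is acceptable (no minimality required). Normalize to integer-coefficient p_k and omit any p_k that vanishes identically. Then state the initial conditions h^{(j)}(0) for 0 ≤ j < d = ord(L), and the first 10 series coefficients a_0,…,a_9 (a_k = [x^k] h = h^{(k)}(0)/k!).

L = (8 + 32·x) + (-2 + 20·x + 40·x^2)·Dx + (-1 - 3·x + 6·x^2 + 8·x^3)·Dx^2  (order 2).
h: a_k = 0, 12, -12, 76, -140, 3132/5, -8508/5, 230052/35, -149844/7, 8307692/105, …
ICs: h(0) = 0, h′(0) = 12.

f: a_k = 0, -12, 24, -64, 192, -3072/5, 2048, -49152/7, 24576, -262144/3, …
g: a_k = -1, -1, -3, -5, -11, -21, -43, -85, -171, -341, …
f·g: L₀ = L_f ⊗_s L_g, ord ≤ 2·1.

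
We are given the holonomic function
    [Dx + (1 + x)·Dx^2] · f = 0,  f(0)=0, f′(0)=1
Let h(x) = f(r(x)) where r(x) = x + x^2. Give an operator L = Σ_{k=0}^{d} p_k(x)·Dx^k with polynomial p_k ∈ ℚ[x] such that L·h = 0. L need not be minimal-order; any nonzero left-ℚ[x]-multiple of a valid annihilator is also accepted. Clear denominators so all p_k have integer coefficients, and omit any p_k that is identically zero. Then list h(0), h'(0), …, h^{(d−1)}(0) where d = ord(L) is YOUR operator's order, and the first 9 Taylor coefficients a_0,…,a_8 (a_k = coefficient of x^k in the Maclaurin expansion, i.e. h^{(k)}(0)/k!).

f: a_k = 0, 1, -1/2, 1/3, -1/4, 1/5, -1/6, 1/7, -1/8, …
L₀ from L_f via x↦r, Dx↦r'^{-1}Dx.
L = (-1 + 2·x + 2·x^2)·Dx + (1 + 3·x + 3·x^2 + 2·x^3)·Dx^2  (order 2).
h: a_k = 0, 1, 1/2, -2/3, 1/4, 1/5, -1/3, 1/7, 1/8, …
ICs: h(0) = 0, h′(0) = 1.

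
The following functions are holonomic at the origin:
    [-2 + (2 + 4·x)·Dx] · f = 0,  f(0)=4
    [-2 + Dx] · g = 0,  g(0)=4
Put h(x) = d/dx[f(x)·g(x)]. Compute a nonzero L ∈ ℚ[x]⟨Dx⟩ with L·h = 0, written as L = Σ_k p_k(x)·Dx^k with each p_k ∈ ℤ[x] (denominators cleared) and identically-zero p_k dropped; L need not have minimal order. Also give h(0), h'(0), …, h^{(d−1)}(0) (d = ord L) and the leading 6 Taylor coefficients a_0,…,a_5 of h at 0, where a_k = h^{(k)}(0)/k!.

f: a_k = 4, 4, -2, 2, -5/2, 7/2, …
g: a_k = 4, 8, 8, 16/3, 8/3, 16/15, …
h₀=f·g: eliminate ⇒ L₀, order ≤ 1·1.
Differentiate: ansatz ord ≤ ord L₀ ⇒ L.
L = (7 + 24·x + 16·x^2) + (-3 - 10·x - 8·x^2)·Dx  (order 1).
h: a_k = 48, 112, 136, 88, 214/3, -178/15, …
ICs: h(0) = 48.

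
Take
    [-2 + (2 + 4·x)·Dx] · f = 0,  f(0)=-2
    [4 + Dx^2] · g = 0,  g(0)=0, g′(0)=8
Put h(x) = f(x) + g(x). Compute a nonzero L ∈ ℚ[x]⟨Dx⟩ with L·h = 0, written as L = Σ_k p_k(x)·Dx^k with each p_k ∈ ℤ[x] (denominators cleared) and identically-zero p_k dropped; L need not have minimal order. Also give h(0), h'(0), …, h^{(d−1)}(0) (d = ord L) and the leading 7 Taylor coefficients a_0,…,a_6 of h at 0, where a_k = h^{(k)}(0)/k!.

L = (-28 - 64·x - 64·x^2) + (12 + 88·x + 192·x^2 + 128·x^3)·Dx + (-7 - 16·x - 16·x^2)·Dx^2 + (3 + 22·x + 48·x^2 + 32·x^3)·Dx^3  (order 3).
h: a_k = -2, 6, 1, -19/3, 5/4, -41/60, 21/8, …
ICs: h(0) = -2, h′(0) = 6, h′′(0) = 2.

f: a_k = -2, -2, 1, -1, 5/4, -7/4, 21/8, …
g: a_k = 0, 8, 0, -16/3, 0, 16/15, 0, …
Weyl lclm of L_f,L_g ⇒ L₀ (ord ≤ 3).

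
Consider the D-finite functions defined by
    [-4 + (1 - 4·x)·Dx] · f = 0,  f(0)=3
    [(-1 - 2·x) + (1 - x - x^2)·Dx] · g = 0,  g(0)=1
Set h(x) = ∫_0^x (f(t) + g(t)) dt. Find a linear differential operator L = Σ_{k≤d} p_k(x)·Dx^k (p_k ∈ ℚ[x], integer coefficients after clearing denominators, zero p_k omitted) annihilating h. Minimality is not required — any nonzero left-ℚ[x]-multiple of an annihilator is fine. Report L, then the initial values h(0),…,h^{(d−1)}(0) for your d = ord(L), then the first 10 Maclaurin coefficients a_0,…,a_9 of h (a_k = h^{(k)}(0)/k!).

L = (-16 - 72·x + 24·x^2 - 32·x^3)·Dx + (28 - 38·x - 54·x^2 + 16·x^3 - 64·x^4)·Dx^2 + (-3 + 17·x - 23·x^2 + 14·x^3 - 4·x^4 - 16·x^5)·Dx^3  (order 3).
h: a_k = 0, 4, 13/2, 50/3, 195/4, 773/5, 1540/3, 12301/7, 49173/8, 196642/9, …
ICs: h(0) = 0, h′(0) = 4, h′′(0) = 13.

f: a_k = 3, 12, 48, 192, 768, 3072, 12288, 49152, 196608, 786432, …
g: a_k = 1, 1, 2, 3, 5, 8, 13, 21, 34, 55, …
f+g: L₀ = lclm(L_f,L_g), ord ≤ 1+1.
h=∫h₀ ⇒ L = L₀·Dx.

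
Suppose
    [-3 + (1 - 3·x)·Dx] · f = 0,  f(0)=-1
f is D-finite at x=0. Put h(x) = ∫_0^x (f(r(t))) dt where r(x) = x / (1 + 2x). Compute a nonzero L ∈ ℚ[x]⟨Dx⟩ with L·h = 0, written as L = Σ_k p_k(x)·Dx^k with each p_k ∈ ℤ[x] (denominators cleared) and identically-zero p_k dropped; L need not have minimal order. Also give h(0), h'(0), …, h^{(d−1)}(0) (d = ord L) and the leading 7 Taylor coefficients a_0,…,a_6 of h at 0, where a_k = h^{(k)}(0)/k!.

L = 3·Dx + (-1 - x + 2·x^2)·Dx^2  (order 2).
h: a_k = 0, -1, -3/2, -1, -3/4, -3/5, -1/2, …
ICs: h(0) = 0, h′(0) = -1.

f: a_k = -1, -3, -9, -27, -81, -243, -729, …
L₀ from L_f via x↦r, Dx↦r'^{-1}Dx.
h=∫₀ˣh₀: take L = L₀·Dx.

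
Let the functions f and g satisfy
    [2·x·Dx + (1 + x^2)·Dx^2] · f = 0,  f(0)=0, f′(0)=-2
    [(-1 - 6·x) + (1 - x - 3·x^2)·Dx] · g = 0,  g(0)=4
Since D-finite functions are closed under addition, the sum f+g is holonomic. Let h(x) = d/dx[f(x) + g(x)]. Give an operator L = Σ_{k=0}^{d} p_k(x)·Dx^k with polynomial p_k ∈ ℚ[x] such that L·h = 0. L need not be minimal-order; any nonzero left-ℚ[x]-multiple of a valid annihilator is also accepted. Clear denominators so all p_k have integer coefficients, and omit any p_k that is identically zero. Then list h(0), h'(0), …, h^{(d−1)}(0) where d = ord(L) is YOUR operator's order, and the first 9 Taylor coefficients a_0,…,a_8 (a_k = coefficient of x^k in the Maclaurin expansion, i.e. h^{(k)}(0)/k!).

L = (8 - 32·x - 300·x^2 - 504·x^3 - 1134·x^4 - 162·x^6) + (-22 - 148·x - 184·x^2 - 576·x^3 - 441·x^4 - 918·x^5 - 27·x^6 - 162·x^7)·Dx + (4 + 6·x + 18·x^2 - 60·x^3 - 85·x^4 - 75·x^5 - 126·x^6 - 9·x^7 - 27·x^8)·Dx^2  (order 2).
h: a_k = 2, 32, 86, 304, 798, 2328, 6078, 16256, 41722, …
ICs: h(0) = 2, h′(0) = 32.

f: a_k = 0, -2, 0, 2/3, 0, -2/5, 0, 2/7, 0, …
g: a_k = 4, 4, 16, 28, 76, 160, 388, 868, 2032, …
Weyl lclm of L_f,L_g ⇒ L₀ (ord ≤ 3).
Derive L from L₀ (diff closure).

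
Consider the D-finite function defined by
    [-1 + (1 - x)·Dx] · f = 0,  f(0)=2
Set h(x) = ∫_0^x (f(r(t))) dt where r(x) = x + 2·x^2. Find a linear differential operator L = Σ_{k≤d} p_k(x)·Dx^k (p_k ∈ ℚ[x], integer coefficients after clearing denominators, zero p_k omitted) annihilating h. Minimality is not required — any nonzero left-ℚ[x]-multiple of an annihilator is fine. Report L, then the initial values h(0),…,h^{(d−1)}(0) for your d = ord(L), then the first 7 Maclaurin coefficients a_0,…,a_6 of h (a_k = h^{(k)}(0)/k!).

f: a_k = 2, 2, 2, 2, 2, 2, 2, …
f∘r: x↦r, Dx↦Dx/r' in L_f ⇒ L₀.
h=∫₀ˣh₀: take L = L₀·Dx.
L = (1 + 4·x)·Dx + (-1 + x + 2·x^2)·Dx^2  (order 2).
h: a_k = 0, 2, 1, 2, 5/2, 22/5, 7, …
ICs: h(0) = 0, h′(0) = 2.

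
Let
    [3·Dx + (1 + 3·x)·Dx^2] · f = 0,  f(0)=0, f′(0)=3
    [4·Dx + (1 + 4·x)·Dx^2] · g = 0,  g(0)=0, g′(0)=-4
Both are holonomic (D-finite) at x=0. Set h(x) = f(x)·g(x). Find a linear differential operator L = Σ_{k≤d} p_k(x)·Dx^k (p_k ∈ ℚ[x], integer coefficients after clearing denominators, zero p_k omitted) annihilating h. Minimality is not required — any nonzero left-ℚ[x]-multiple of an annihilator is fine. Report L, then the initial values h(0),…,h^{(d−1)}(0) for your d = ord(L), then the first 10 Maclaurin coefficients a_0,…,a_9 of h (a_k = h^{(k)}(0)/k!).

f: a_k = 0, 3, -9/2, 9, -81/4, 243/5, -243/2, 2187/7, -6561/8, 2187, …
g: a_k = 0, -4, 8, -64/3, 64, -1024/5, 2048/3, -16384/7, 8192, -262144/9, …
h₀=f·g: eliminate ⇒ L₀, order ≤ 2·2.
L = (600 + 4032·x + 6912·x^2)·Dx + (854 + 8808·x + 30240·x^2 + 34560·x^3)·Dx^2 + (172 + 2380·x + 12312·x^2 + 28224·x^3 + 24192·x^4)·Dx^3 + (7 + 122·x + 847·x^2 + 2928·x^3 + 5040·x^4 + 3456·x^5)·Dx^4  (order 4).
h: a_k = 0, 0, -12, 42, -136, 441, -7254/5, 24262/5, -115440/7, 568821/10, …
ICs: h(0) = 0, h′(0) = 0, h′′(0) = -24, h′′′(0) = 252.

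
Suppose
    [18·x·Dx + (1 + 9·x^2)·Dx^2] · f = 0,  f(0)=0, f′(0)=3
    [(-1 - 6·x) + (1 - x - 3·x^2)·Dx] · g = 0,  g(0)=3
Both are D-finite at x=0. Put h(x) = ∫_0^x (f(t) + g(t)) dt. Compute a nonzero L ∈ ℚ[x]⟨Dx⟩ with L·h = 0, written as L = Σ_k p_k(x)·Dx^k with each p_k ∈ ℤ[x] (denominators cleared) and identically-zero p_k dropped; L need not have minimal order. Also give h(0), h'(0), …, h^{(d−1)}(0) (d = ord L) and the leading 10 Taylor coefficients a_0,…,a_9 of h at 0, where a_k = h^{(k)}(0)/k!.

f: a_k = 0, 3, 0, -9, 0, 243/5, 0, -2187/7, 0, 2187, …
g: a_k = 3, 3, 12, 21, 57, 120, 291, 651, 1524, 3477, …
Weyl lclm of L_f,L_g ⇒ L₀ (ord ≤ 3).
Integrate: L := L₀·Dx.
L = (72 - 288·x - 4428·x^2 - 9720·x^3 - 33534·x^4 - 13122·x^6)·Dx^2 + (-30 - 180·x - 144·x^2 - 1728·x^3 - 9153·x^4 - 23814·x^5 - 2187·x^6 - 13122·x^7)·Dx^3 + (4 + 14·x + 114·x^2 - 36·x^3 + 459·x^4 - 1539·x^5 - 2430·x^6 - 729·x^7 - 2187·x^8)·Dx^4  (order 4).
h: a_k = 0, 3, 3, 4, 3, 57/5, 281/10, 291/7, 1185/28, 508/3, …
ICs: h(0) = 0, h′(0) = 3, h′′(0) = 6, h′′′(0) = 24.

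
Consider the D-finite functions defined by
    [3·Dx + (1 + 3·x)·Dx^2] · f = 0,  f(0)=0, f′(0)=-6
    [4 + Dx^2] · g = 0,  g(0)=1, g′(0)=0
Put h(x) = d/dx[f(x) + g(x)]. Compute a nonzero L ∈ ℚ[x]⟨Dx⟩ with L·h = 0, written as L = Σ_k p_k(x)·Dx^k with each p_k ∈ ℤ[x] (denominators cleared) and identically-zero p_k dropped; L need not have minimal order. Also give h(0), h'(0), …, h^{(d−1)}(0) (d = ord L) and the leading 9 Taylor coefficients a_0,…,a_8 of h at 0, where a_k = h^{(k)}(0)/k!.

L = (348 + 144·x + 216·x^2) + (44 + 180·x + 216·x^2 + 216·x^3)·Dx + (87 + 36·x + 54·x^2)·Dx^2 + (11 + 45·x + 54·x^2 + 54·x^3)·Dx^3  (order 3).
h: a_k = -6, 14, -54, 494/3, -486, 21862/15, -4374, 4133446/315, -39366, …
ICs: h(0) = -6, h′(0) = 14, h′′(0) = -108.

f: a_k = 0, -6, 9, -18, 81/2, -486/5, 243, -4374/7, 6561/4, …
g: a_k = 1, 0, -2, 0, 2/3, 0, -4/45, 0, 2/315, …
f+g: L₀ = lclm(L_f,L_g), ord ≤ 2+2.
Derive L from L₀ (diff closure).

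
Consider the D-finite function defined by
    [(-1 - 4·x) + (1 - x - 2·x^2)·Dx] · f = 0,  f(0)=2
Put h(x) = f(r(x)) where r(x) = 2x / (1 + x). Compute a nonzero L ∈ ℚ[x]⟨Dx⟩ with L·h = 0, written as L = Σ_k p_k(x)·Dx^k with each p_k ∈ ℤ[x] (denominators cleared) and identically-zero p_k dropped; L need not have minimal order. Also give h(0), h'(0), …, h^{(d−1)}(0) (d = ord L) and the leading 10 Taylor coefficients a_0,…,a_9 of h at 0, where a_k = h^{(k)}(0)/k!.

L = (2 + 18·x) + (-1 - x + 9·x^2 + 9·x^3)·Dx  (order 1).
h: a_k = 2, 4, 20, 36, 180, 324, 1620, 2916, 14580, 26244, …
ICs: h(0) = 2.

f: a_k = 2, 2, 6, 10, 22, 42, 86, 170, 342, 682, …
h₀=f(r): pull back L_f along r ⇒ L₀.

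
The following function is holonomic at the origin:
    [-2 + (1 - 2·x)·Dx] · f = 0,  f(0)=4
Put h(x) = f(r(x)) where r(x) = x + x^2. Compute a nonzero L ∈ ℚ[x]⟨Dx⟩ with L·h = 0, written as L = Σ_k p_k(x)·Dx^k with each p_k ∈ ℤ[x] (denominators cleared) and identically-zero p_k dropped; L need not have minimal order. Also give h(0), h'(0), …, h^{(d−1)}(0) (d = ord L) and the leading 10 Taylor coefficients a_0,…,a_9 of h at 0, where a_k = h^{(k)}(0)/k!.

f: a_k = 4, 8, 16, 32, 64, 128, 256, 512, 1024, 2048, …
h₀=f(r): pull back L_f along r ⇒ L₀.
L = (2 + 4·x) + (-1 + 2·x + 2·x^2)·Dx  (order 1).
h: a_k = 4, 8, 24, 64, 176, 480, 1312, 3584, 9792, 26752, …
ICs: h(0) = 4.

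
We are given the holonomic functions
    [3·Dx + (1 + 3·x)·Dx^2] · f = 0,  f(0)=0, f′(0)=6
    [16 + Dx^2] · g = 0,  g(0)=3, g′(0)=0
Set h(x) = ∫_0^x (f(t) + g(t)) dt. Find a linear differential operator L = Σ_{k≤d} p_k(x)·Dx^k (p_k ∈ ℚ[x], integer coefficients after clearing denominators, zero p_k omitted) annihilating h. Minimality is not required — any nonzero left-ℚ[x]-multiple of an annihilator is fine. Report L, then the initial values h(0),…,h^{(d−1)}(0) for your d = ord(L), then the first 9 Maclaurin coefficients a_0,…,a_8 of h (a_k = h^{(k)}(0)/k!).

L = (1680 + 2304·x + 3456·x^2)·Dx^2 + (272 + 1584·x + 3456·x^2 + 3456·x^3)·Dx^3 + (105 + 144·x + 216·x^2)·Dx^4 + (17 + 99·x + 216·x^2 + 216·x^3)·Dx^5  (order 5).
h: a_k = 0, 3, 3, -11, 9/2, -17/10, 81/5, -3901/105, 2187/28, …
ICs: h(0) = 0, h′(0) = 3, h′′(0) = 6, h′′′(0) = -66, h′′′′(0) = 108.

f: a_k = 0, 6, -9, 18, -81/2, 486/5, -243, 4374/7, -6561/4, …
g: a_k = 3, 0, -24, 0, 32, 0, -256/15, 0, 512/105, …
Sum ⇒ L₀ = lclm(L_f,L_g) in ℚ(x)⟨Dx⟩.
∫: right-multiply L₀ by Dx.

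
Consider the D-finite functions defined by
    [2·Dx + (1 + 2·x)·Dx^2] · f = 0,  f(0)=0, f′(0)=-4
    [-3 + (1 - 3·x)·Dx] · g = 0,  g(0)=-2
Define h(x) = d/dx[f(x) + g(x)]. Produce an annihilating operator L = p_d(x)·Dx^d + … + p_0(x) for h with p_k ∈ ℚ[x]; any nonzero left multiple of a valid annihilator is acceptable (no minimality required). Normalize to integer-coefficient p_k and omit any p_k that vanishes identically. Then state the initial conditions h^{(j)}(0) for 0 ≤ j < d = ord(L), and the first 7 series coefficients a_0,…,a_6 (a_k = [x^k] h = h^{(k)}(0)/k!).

f: a_k = 0, -4, 4, -16/3, 8, -64/5, 64/3, …
g: a_k = -2, -6, -18, -54, -162, -486, -1458, …
Sum ⇒ L₀ = lclm(L_f,L_g) in ℚ(x)⟨Dx⟩.
h=h₀': d/dx-closure on L₀ ⇒ L.
L = (-78 - 36·x) + (-23 - 132·x - 72·x^2)·Dx + (4 - x - 27·x^2 - 18·x^3)·Dx^2  (order 2).
h: a_k = -10, -28, -178, -616, -2494, -8620, -30874, …
ICs: h(0) = -10, h′(0) = -28.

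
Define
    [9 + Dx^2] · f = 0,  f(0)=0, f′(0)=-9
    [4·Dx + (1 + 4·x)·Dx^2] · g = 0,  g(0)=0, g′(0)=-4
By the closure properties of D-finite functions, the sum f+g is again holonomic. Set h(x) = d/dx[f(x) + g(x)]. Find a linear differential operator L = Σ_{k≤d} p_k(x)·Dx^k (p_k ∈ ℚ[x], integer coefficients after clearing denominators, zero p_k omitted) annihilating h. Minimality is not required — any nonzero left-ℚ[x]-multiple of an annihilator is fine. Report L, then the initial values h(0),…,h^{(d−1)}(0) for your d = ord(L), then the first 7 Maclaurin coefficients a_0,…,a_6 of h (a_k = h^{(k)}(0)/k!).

f: a_k = 0, -9, 0, 27/2, 0, -243/40, 0, …
g: a_k = 0, -4, 8, -64/3, 64, -1024/5, 2048/3, …
L₀ := lclm(L_f,L_g); ord L₀ ≤ 2+2.
h=h₀': d/dx-closure on L₀ ⇒ L.
L = (3780 + 2592·x + 5184·x^2) + (369 + 2124·x + 3888·x^2 + 5184·x^3)·Dx + (420 + 288·x + 576·x^2)·Dx^2 + (41 + 236·x + 432·x^2 + 576·x^3)·Dx^3  (order 3).
h: a_k = -13, 16, -47/2, 256, -8435/8, 4096, -1309991/80, …
ICs: h(0) = -13, h′(0) = 16, h′′(0) = -47.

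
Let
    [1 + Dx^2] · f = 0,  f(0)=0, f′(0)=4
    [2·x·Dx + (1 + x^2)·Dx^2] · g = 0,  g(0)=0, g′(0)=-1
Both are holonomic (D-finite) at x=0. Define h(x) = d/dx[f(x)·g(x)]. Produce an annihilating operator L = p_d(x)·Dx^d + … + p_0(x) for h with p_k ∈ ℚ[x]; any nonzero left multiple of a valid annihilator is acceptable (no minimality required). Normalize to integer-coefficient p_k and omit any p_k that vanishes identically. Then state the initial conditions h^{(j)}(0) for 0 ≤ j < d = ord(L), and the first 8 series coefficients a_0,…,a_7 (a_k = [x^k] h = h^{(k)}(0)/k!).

L = (110 + 294·x^2 + 461·x^4 + 96·x^6 + 12·x^8 + 2·x^10 + x^12) + (68·x + 284·x^3 + 280·x^5 + 80·x^7 + 20·x^9 + 4·x^11)·Dx + (120 + 340·x^2 + 534·x^4 + 148·x^6 + 32·x^8 + 8·x^10 + 2·x^12)·Dx^2 + (68·x + 284·x^3 + 280·x^5 + 80·x^7 + 20·x^9 + 4·x^11)·Dx^3 + (10 + 46·x^2 + 73·x^4 + 52·x^6 + 20·x^8 + 6·x^10 + x^12)·Dx^4  (order 4).
h: a_k = 0, -8, 0, 8, 0, -19/3, 0, 86/15, …
ICs: h(0) = 0, h′(0) = -8, h′′(0) = 0, h′′′(0) = 48.

f: a_k = 0, 4, 0, -2/3, 0, 1/30, 0, -1/1260, …
g: a_k = 0, -1, 0, 1/3, 0, -1/5, 0, 1/7, …
f·g: L₀ = L_f ⊗_s L_g, ord ≤ 2·2.
Derive L from L₀ (diff closure).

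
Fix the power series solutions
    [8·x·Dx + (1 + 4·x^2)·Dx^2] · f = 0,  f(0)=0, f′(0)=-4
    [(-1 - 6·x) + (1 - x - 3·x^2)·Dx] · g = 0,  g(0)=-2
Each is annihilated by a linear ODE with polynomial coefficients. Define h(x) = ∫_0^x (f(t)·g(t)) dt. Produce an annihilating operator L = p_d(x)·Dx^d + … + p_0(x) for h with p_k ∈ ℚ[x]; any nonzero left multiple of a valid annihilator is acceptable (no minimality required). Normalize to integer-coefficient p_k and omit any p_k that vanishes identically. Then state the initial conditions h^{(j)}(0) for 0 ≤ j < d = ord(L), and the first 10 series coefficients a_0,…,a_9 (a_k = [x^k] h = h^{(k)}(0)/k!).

f: a_k = 0, -4, 0, 16/3, 0, -64/5, 0, 256/7, 0, -1024/9, …
g: a_k = -2, -2, -8, -14, -38, -80, -194, -434, -1016, -2318, …
f·g: L₀ = L_f ⊗_s L_g, ord ≤ 2·1.
∫: right-multiply L₀ by Dx.
L = (6 + 8·x + 72·x^2)·Dx + (2 + 4·x + 16·x^2 + 72·x^3)·Dx^2 + (-1 + x - x^2 + 4·x^3 + 12·x^4)·Dx^3  (order 3).
h: a_k = 0, 0, 4, 8/3, 16/3, 136/15, 1012/45, 4064/105, 7909/105, 148616/945, …
ICs: h(0) = 0, h′(0) = 0, h′′(0) = 8.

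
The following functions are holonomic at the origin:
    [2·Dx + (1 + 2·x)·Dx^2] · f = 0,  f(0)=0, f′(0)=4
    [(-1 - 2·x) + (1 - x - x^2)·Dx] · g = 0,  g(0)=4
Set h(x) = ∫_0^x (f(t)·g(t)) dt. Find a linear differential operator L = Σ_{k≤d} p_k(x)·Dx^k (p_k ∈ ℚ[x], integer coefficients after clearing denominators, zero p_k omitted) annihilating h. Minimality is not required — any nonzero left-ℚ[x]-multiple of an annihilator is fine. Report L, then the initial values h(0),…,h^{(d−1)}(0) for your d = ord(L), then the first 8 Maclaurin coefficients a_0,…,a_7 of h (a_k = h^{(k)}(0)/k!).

L = (4 + 8·x)·Dx + (10·x + 10·x^2)·Dx^2 + (-1 - x + 3·x^2 + 2·x^3)·Dx^3  (order 3).
h: a_k = 0, 0, 8, 0, 28/3, 16/15, 704/45, 208/105, …
ICs: h(0) = 0, h′(0) = 0, h′′(0) = 16.

f: a_k = 0, 4, -4, 16/3, -8, 64/5, -64/3, 256/7, …
g: a_k = 4, 4, 8, 12, 20, 32, 52, 84, …
h₀=f·g: eliminate ⇒ L₀, order ≤ 2·1.
Integrate: L := L₀·Dx.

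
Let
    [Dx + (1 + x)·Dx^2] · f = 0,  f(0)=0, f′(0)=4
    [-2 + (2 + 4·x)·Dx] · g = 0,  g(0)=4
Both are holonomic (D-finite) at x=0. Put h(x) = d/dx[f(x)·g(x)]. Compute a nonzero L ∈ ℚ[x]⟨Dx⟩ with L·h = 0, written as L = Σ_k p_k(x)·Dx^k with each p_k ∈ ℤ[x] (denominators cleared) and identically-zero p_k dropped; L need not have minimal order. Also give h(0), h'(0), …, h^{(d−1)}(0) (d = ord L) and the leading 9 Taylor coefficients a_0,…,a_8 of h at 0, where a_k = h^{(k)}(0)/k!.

L = (1 + 4·x + x^2) + (7 + 27·x + 30·x^2 + 8·x^3)·Dx + (2 + 11·x + 21·x^2 + 16·x^3 + 4·x^4)·Dx^2  (order 2).
h: a_k = 16, 16, -32, 160/3, -262/3, 726/5, -1236/5, 15088/35, -43003/56, …
ICs: h(0) = 16, h′(0) = 16.

f: a_k = 0, 4, -2, 4/3, -1, 4/5, -2/3, 4/7, -1/2, …
g: a_k = 4, 4, -2, 2, -5/2, 7/2, -21/4, 33/4, -429/32, …
h₀=f·g: eliminate ⇒ L₀, order ≤ 2·1.
Differentiate: ansatz ord ≤ ord L₀ ⇒ L.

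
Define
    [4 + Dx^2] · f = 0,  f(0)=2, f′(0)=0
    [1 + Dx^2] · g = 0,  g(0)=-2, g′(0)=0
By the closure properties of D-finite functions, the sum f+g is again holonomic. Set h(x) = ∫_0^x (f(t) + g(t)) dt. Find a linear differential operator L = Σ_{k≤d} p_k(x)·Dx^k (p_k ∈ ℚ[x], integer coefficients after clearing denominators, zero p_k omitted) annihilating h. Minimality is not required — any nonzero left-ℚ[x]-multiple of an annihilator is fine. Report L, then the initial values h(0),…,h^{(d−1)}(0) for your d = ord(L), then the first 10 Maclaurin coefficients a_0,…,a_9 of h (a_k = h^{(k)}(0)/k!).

f: a_k = 2, 0, -4, 0, 4/3, 0, -8/45, 0, 4/315, 0, …
g: a_k = -2, 0, 1, 0, -1/12, 0, 1/360, 0, -1/20160, 0, …
Sum ⇒ L₀ = lclm(L_f,L_g) in ℚ(x)⟨Dx⟩.
∫: right-multiply L₀ by Dx.
L = 4·Dx + 5·Dx^3 + Dx^5  (order 5).
h: a_k = 0, 0, 0, -1, 0, 1/4, 0, -1/40, 0, 17/12096, …
ICs: h(0) = 0, h′(0) = 0, h′′(0) = 0, h′′′(0) = -6, h′′′′(0) = 0.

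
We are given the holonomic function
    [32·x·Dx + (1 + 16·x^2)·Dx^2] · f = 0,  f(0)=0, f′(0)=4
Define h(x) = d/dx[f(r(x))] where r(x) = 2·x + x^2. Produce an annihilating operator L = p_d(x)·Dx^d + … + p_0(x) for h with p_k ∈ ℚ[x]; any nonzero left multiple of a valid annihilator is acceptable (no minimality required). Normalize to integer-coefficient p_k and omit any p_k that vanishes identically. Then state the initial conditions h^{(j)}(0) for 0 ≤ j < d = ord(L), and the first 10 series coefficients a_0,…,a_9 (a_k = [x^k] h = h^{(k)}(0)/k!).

f: a_k = 0, 4, 0, -64/3, 0, 1024/5, 0, -16384/7, 0, 262144/9, …
Substitute x→r, Dx→(1/r')Dx; clear ⇒ L₀.
h₀' ⇒ L via d/dx closure of L₀.
L = (-1 + 128·x + 256·x^2 + 192·x^3 + 48·x^4) + (1 + x + 64·x^2 + 128·x^3 + 80·x^4 + 16·x^5)·Dx  (order 1).
h: a_k = 8, 8, -512, -1024, 32128, 98176, -1982464, -8323072, 120080384, 657983488, …
ICs: h(0) = 8.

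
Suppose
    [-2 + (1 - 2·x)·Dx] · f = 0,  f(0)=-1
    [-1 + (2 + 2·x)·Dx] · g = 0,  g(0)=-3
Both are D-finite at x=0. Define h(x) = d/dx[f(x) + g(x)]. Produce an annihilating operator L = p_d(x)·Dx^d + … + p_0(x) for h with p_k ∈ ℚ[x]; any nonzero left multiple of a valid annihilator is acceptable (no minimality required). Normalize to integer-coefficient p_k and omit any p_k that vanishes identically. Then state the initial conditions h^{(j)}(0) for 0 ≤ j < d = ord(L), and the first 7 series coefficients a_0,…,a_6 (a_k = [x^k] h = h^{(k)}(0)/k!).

L = (-20 - 8·x) + (-31 - 68·x - 28·x^2)·Dx + (6 - 2·x - 16·x^2 - 8·x^3)·Dx^2  (order 2).
h: a_k = -7/2, -29/4, -393/16, -2033/32, -41065/256, -196419/512, -1835701/2048, …
ICs: h(0) = -7/2, h′(0) = -29/4.

f: a_k = -1, -2, -4, -8, -16, -32, -64, …
g: a_k = -3, -3/2, 3/8, -3/16, 15/128, -21/256, 63/1024, …
Weyl lclm of L_f,L_g ⇒ L₀ (ord ≤ 2).
Differentiate: ansatz ord ≤ ord L₀ ⇒ L.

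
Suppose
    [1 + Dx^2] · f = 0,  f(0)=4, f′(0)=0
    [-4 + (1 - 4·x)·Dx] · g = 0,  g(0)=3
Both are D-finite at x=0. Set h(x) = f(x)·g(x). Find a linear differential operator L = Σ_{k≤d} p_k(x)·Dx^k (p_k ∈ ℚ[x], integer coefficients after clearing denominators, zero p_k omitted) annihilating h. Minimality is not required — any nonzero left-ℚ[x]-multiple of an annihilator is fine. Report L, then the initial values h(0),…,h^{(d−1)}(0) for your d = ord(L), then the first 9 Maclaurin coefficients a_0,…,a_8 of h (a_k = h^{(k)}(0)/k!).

L = (-1 + 4·x) + 8·Dx + (-1 + 4·x)·Dx^2  (order 2).
h: a_k = 12, 48, 186, 744, 5953/2, 11906, 2857439/60, 2857439/15, 512053069/672, …
ICs: h(0) = 12, h′(0) = 48.

f: a_k = 4, 0, -2, 0, 1/6, 0, -1/180, 0, 1/10080, …
g: a_k = 3, 12, 48, 192, 768, 3072, 12288, 49152, 196608, …
Sym-product of L_f,L_g gives L₀ (≤ ord 2).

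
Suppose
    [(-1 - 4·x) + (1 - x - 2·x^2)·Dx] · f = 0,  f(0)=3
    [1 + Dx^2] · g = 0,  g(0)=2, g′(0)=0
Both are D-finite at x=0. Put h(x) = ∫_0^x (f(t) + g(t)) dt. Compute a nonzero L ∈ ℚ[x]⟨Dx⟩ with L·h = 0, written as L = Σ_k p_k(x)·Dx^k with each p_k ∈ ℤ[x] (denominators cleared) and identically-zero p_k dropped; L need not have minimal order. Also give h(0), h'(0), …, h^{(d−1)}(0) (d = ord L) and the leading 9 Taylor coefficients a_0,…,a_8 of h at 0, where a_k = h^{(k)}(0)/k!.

f: a_k = 3, 3, 9, 15, 33, 63, 129, 255, 513, …
g: a_k = 2, 0, -1, 0, 1/12, 0, -1/360, 0, 1/20160, …
Sum ⇒ L₀ = lclm(L_f,L_g) in ℚ(x)⟨Dx⟩.
Integrate: L := L₀·Dx.
L = (31 + 146·x + 133·x^2 + 184·x^3 + 20·x^4 + 16·x^5)·Dx + (-7 - 3·x + 3·x^2 + 37·x^3 + 42·x^4 + 12·x^5 + 8·x^6)·Dx^2 + (31 + 146·x + 133·x^2 + 184·x^3 + 20·x^4 + 16·x^5)·Dx^3 + (-7 - 3·x + 3·x^2 + 37·x^3 + 42·x^4 + 12·x^5 + 8·x^6)·Dx^4  (order 4).
h: a_k = 0, 5, 3/2, 8/3, 15/4, 397/60, 21/2, 46439/2520, 255/8, …
ICs: h(0) = 0, h′(0) = 5, h′′(0) = 3, h′′′(0) = 16.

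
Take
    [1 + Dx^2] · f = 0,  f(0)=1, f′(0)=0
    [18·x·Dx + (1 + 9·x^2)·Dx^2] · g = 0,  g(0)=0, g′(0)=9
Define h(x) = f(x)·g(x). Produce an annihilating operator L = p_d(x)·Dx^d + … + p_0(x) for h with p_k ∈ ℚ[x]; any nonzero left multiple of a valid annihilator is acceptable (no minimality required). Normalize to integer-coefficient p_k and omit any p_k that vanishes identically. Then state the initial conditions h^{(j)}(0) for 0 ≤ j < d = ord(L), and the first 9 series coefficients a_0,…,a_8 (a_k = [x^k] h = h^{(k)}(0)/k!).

L = (370 + 9594·x^2 + 4131·x^4 + 2916·x^6 + 6561·x^8) + (684·x + 6804·x^3 + 8748·x^5 + 26244·x^7)·Dx + (380 + 9792·x^2 + 5346·x^4 + 5832·x^6 + 13122·x^8)·Dx^2 + (684·x + 6804·x^3 + 8748·x^5 + 26244·x^7)·Dx^3 + (10 + 198·x^2 + 1215·x^4 + 2916·x^6 + 6561·x^8)·Dx^4  (order 4).
h: a_k = 0, 9, 0, -63/2, 0, 6387/40, 0, -566341/560, 0, …
ICs: h(0) = 0, h′(0) = 9, h′′(0) = 0, h′′′(0) = -189.

f: a_k = 1, 0, -1/2, 0, 1/24, 0, -1/720, 0, 1/40320, …
g: a_k = 0, 9, 0, -27, 0, 729/5, 0, -6561/7, 0, …
h₀=f·g: eliminate ⇒ L₀, order ≤ 2·2.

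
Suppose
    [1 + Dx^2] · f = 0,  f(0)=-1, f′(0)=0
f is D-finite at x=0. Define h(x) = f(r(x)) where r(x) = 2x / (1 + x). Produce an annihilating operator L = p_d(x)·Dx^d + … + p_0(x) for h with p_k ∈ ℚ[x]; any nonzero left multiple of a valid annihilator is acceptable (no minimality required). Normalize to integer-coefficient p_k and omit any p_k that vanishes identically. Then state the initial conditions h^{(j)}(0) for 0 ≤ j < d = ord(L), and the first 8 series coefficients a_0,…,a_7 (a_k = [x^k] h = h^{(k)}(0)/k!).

L = 4 + (2 + 6·x + 6·x^2 + 2·x^3)·Dx + (1 + 4·x + 6·x^2 + 4·x^3 + x^4)·Dx^2  (order 2).
h: a_k = -1, 0, 2, -4, 16/3, -16/3, 154/45, 4/5, …
ICs: h(0) = -1, h′(0) = 0.

f: a_k = -1, 0, 1/2, 0, -1/24, 0, 1/720, 0, …
f∘r: x↦r, Dx↦Dx/r' in L_f ⇒ L₀.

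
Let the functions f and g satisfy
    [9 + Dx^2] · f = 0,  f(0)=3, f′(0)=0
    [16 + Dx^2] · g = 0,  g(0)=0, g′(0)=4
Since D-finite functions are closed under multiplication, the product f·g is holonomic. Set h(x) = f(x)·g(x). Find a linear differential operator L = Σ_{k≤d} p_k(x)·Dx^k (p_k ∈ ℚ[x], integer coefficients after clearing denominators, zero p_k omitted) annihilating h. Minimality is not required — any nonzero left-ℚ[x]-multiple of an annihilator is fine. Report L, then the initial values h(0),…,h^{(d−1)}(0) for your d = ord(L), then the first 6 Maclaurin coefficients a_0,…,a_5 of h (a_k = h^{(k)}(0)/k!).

L = 49 + 50·Dx^2 + Dx^4  (order 4).
h: a_k = 0, 12, 0, -86, 0, 2101/10, …
ICs: h(0) = 0, h′(0) = 12, h′′(0) = 0, h′′′(0) = -516.

f: a_k = 3, 0, -27/2, 0, 81/8, 0, …
g: a_k = 0, 4, 0, -32/3, 0, 128/15, …
Product ⇒ symmetric product L₀, ord ≤ 4.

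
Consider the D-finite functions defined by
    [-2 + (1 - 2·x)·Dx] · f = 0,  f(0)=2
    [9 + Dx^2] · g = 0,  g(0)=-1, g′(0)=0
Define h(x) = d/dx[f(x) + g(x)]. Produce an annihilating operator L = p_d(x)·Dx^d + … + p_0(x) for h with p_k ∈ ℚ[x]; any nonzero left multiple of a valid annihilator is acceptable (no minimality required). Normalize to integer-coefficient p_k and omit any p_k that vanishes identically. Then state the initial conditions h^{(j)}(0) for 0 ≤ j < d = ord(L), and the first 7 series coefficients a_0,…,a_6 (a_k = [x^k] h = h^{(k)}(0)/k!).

f: a_k = 2, 4, 8, 16, 32, 64, 128, …
g: a_k = -1, 0, 9/2, 0, -27/8, 0, 81/80, …
h₀=f+g: left-lcm gives L₀, ord ≤ 3.
Derive L from L₀ (diff closure).
L = (684 - 432·x + 432·x^2) + (-99 + 306·x - 324·x^2 + 216·x^3)·Dx + (76 - 48·x + 48·x^2)·Dx^2 + (-11 + 34·x - 36·x^2 + 24·x^3)·Dx^3  (order 3).
h: a_k = 4, 25, 48, 229/2, 320, 30963/40, 1792, …
ICs: h(0) = 4, h′(0) = 25, h′′(0) = 96.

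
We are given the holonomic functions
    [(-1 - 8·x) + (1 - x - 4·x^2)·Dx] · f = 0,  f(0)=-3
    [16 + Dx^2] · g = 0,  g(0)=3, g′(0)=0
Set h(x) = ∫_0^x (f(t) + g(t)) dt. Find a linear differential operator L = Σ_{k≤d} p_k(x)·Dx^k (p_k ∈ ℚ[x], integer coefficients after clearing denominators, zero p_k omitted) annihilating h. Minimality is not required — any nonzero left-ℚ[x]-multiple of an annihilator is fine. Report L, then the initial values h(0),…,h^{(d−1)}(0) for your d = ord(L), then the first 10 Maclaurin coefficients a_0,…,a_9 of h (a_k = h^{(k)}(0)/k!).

L = (560 + 4608·x + 1664·x^2 + 6144·x^3 + 10240·x^4 + 16384·x^5)·Dx + (-208 + 272·x + 896·x^2 - 1408·x^3 - 1536·x^4 + 6144·x^5 + 8192·x^6)·Dx^2 + (35 + 288·x + 104·x^2 + 384·x^3 + 640·x^4 + 1024·x^5)·Dx^3 + (-13 + 17·x + 56·x^2 - 88·x^3 - 96·x^4 + 384·x^5 + 512·x^6)·Dx^4  (order 4).
h: a_k = 0, 0, -3/2, -13, -27/4, -11, -65/2, -8401/105, -1323/8, -366463/945, …
ICs: h(0) = 0, h′(0) = 0, h′′(0) = -3, h′′′(0) = -78.

f: a_k = -3, -3, -15, -27, -87, -195, -543, -1323, -3495, -8787, …
g: a_k = 3, 0, -24, 0, 32, 0, -256/15, 0, 512/105, 0, …
L₀ := lclm(L_f,L_g); ord L₀ ≤ 1+2.
h=∫h₀ ⇒ L = L₀·Dx.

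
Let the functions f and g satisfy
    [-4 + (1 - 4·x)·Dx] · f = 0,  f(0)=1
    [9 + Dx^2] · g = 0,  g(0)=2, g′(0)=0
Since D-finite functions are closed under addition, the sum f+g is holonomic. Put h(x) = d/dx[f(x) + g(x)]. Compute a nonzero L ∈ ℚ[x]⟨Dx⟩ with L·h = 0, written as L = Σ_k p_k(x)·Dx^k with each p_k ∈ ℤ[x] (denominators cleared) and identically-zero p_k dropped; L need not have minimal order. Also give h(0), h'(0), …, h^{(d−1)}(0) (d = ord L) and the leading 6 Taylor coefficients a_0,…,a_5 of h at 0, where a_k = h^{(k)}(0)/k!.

f: a_k = 1, 4, 16, 64, 256, 1024, …
g: a_k = 2, 0, -9, 0, 27/4, 0, …
L₀ := lclm(L_f,L_g); ord L₀ ≤ 1+2.
h₀' ⇒ L via d/dx closure of L₀.
L = (4824 - 1728·x + 3456·x^2) + (-315 + 1476·x - 1296·x^2 + 1728·x^3)·Dx + (536 - 192·x + 384·x^2)·Dx^2 + (-35 + 164·x - 144·x^2 + 192·x^3)·Dx^3  (order 3).
h: a_k = 4, 14, 192, 1051, 5120, 491277/20, …
ICs: h(0) = 4, h′(0) = 14, h′′(0) = 384.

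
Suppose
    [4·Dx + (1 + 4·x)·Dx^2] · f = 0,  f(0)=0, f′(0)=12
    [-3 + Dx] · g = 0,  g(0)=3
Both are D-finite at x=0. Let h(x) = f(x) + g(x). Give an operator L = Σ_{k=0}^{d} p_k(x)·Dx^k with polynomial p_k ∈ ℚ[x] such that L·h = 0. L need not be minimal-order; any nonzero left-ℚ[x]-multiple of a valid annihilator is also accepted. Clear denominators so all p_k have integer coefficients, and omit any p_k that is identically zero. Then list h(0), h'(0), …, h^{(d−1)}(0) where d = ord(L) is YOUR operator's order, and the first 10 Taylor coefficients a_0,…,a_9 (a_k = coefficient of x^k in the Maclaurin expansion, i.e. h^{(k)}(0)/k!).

f: a_k = 0, 12, -24, 64, -192, 3072/5, -2048, 49152/7, -24576, 262144/3, …
g: a_k = 3, 9, 27/2, 27/2, 81/8, 243/40, 243/80, 729/560, 2187/4480, 729/4480, …
f+g: L₀ = lclm(L_f,L_g), ord ≤ 2+1.
L = (-132 - 144·x)·Dx + (23 - 72·x - 144·x^2)·Dx^2 + (7 + 40·x + 48·x^2)·Dx^3  (order 3).
h: a_k = 3, 21, -21/2, 155/2, -1455/8, 24819/40, -163597/80, 3932889/560, -110098293/4480, 1174407307/13440, …
ICs: h(0) = 3, h′(0) = 21, h′′(0) = -21.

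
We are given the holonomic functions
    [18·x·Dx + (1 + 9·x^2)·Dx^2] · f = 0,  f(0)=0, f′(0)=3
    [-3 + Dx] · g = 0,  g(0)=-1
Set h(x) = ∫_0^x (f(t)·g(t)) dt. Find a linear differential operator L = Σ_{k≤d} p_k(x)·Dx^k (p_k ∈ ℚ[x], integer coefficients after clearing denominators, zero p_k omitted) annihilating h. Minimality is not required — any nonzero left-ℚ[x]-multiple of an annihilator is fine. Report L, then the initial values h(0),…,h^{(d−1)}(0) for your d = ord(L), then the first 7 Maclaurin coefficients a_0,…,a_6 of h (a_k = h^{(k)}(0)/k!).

f: a_k = 0, 3, 0, -9, 0, 243/5, 0, …
g: a_k = -1, -3, -9/2, -9/2, -27/8, -81/40, -81/80, …
h₀=f·g: eliminate ⇒ L₀, order ≤ 2·1.
h=∫h₀ ⇒ L = L₀·Dx.
L = (9 - 54·x + 81·x^2)·Dx + (-6 + 18·x - 54·x^2)·Dx^2 + (1 + 9·x^2)·Dx^3  (order 3).
h: a_k = 0, 0, -3/2, -3, -9/8, 27/10, -243/80, …
ICs: h(0) = 0, h′(0) = 0, h′′(0) = -3.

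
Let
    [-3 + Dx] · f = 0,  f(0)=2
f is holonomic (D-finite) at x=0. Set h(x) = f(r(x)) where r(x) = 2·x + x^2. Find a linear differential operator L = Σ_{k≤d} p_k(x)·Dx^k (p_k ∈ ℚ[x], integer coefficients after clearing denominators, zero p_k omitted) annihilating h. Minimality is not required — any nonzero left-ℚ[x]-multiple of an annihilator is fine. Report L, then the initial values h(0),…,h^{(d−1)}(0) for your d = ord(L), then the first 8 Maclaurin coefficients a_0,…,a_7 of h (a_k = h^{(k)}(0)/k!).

L = (-6 - 6·x) + Dx  (order 1).
h: a_k = 2, 12, 42, 108, 225, 1998/5, 3123/5, 30726/35, …
ICs: h(0) = 2.

f: a_k = 2, 6, 9, 9, 27/4, 81/20, 81/40, 243/280, …
f∘r: x↦r, Dx↦Dx/r' in L_f ⇒ L₀.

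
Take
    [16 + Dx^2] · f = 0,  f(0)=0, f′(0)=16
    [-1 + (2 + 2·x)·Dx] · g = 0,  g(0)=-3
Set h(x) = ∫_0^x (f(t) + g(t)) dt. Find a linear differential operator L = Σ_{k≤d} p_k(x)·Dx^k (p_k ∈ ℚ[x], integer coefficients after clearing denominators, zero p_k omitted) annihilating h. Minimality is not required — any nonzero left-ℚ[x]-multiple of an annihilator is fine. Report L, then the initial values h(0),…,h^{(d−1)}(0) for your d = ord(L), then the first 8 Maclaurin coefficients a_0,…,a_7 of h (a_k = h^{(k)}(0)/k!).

L = (-1072 - 2048·x - 1024·x^2)·Dx + (2016 + 6112·x + 6144·x^2 + 2048·x^3)·Dx^2 + (-67 - 128·x - 64·x^2)·Dx^3 + (126 + 382·x + 384·x^2 + 128·x^3)·Dx^4  (order 4).
h: a_k = 0, -3, 29/4, 1/8, -2057/192, 3/128, 130757/23040, 9/1024, …
ICs: h(0) = 0, h′(0) = -3, h′′(0) = 29/2, h′′′(0) = 3/4.

f: a_k = 0, 16, 0, -128/3, 0, 512/15, 0, -4096/315, …
g: a_k = -3, -3/2, 3/8, -3/16, 15/128, -21/256, 63/1024, -99/2048, …
h₀=f+g: left-lcm gives L₀, ord ≤ 3.
h=∫₀ˣh₀: take L = L₀·Dx.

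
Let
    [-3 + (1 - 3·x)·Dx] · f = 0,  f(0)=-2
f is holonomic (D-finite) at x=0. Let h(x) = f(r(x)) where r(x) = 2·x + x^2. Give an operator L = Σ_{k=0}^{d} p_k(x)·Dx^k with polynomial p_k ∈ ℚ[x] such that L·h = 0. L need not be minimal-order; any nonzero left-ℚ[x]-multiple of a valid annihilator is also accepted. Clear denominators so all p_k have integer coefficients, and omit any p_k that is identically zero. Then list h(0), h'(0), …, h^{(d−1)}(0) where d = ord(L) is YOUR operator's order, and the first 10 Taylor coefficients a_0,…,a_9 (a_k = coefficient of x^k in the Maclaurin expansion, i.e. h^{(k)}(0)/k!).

f: a_k = -2, -6, -18, -54, -162, -486, -1458, -4374, -13122, -39366, …
Substitute x→r, Dx→(1/r')Dx; clear ⇒ L₀.
L = (6 + 6·x) + (-1 + 6·x + 3·x^2)·Dx  (order 1).
h: a_k = -2, -12, -78, -504, -3258, -21060, -136134, -879984, -5688306, -36769788, …
ICs: h(0) = -2.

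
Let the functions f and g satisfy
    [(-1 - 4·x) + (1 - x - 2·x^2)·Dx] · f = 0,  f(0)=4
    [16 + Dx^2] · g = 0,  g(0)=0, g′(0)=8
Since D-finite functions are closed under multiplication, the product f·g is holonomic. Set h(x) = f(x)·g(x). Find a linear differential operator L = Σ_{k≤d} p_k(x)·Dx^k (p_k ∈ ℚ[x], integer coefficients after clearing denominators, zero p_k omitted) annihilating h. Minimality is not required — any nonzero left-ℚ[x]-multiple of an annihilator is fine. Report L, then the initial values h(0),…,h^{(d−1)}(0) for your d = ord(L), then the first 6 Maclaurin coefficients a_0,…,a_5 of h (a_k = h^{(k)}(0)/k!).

L = (-12 + 16·x + 32·x^2) + (2 + 8·x)·Dx + (-1 + x + 2·x^2)·Dx^2  (order 2).
h: a_k = 0, 32, 32, 32/3, 224/3, 2464/15, …
ICs: h(0) = 0, h′(0) = 32.

f: a_k = 4, 4, 12, 20, 44, 84, …
g: a_k = 0, 8, 0, -64/3, 0, 256/15, …
L₀ := L_f ⊗_s L_g (sym. prod.), ord ≤ 2.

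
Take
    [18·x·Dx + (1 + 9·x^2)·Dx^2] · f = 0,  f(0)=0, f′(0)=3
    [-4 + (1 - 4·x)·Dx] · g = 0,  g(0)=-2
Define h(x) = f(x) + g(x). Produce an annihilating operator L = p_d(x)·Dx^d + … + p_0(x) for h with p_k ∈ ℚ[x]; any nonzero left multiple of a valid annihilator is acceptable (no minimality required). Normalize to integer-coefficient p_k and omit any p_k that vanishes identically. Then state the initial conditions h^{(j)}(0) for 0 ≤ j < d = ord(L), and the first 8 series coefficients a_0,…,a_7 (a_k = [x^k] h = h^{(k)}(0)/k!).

f: a_k = 0, 3, 0, -9, 0, 243/5, 0, -2187/7, …
g: a_k = -2, -8, -32, -128, -512, -2048, -8192, -32768, …
Weyl lclm of L_f,L_g ⇒ L₀ (ord ≤ 3).
L = (72 - 1152·x - 1944·x^2)·Dx + (-57 + 72·x - 765·x^2 - 1944·x^3)·Dx^2 + (4 - 7·x - 63·x^3 - 324·x^4)·Dx^3  (order 3).
h: a_k = -2, -5, -32, -137, -512, -9997/5, -8192, -231563/7, …
ICs: h(0) = -2, h′(0) = -5, h′′(0) = -64.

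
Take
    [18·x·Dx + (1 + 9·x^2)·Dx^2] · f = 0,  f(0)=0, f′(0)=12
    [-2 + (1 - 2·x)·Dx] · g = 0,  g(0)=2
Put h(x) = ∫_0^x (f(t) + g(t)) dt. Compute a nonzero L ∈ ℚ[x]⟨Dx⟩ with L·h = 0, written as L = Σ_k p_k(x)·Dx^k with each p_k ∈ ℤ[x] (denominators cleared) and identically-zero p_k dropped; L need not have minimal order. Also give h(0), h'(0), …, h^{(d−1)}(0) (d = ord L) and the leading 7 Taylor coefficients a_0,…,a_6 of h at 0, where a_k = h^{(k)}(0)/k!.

f: a_k = 0, 12, 0, -36, 0, 972/5, 0, …
g: a_k = 2, 4, 8, 16, 32, 64, 128, …
Sum ⇒ L₀ = lclm(L_f,L_g) in ℚ(x)⟨Dx⟩.
h=∫₀ˣh₀: take L = L₀·Dx.
L = (36 - 288·x - 972·x^2)·Dx^2 + (-21 + 36·x - 9·x^2 - 972·x^3)·Dx^3 + (2 + 5·x + 45·x^3 - 162·x^4)·Dx^4  (order 4).
h: a_k = 0, 2, 8, 8/3, -5, 32/5, 646/15, …
ICs: h(0) = 0, h′(0) = 2, h′′(0) = 16, h′′′(0) = 16.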